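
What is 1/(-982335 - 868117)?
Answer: -1/1850452 ≈ -5.4041e-7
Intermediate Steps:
1/(-982335 - 868117) = 1/(-1850452) = -1/1850452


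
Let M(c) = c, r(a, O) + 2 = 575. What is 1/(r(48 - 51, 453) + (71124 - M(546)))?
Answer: 1/71151 ≈ 1.4055e-5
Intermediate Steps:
r(a, O) = 573 (r(a, O) = -2 + 575 = 573)
1/(r(48 - 51, 453) + (71124 - M(546))) = 1/(573 + (71124 - 1*546)) = 1/(573 + (71124 - 546)) = 1/(573 + 70578) = 1/71151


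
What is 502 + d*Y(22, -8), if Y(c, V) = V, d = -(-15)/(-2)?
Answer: 562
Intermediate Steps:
d = -15/2 (d = -(-15)*(-1)/2 = -5*3/2 = -15/2 ≈ -7.5000)
502 + d*Y(22, -8) = 502 - 15/2*(-8) = 502 + 60 = 562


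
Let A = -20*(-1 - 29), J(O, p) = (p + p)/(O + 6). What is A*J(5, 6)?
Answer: 7200/11 ≈ 654.54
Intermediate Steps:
J(O, p) = 2*p/(6 + O) (J(O, p) = (2*p)/(6 + O) = 2*p/(6 + O))
A = 600 (A = -20*(-30) = 600)
A*J(5, 6) = 600*(2*6/(6 + 5)) = 600*(2*6/11) = 600*(2*6*(1/11)) = 600*(12/11) = 7200/11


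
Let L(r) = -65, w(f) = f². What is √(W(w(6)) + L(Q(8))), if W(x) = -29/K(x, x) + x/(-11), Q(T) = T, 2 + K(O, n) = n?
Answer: I*√9669022/374 ≈ 8.3142*I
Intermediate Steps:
K(O, n) = -2 + n
W(x) = -29/(-2 + x) - x/11 (W(x) = -29/(-2 + x) + x/(-11) = -29/(-2 + x) + x*(-1/11) = -29/(-2 + x) - x/11)
√(W(w(6)) + L(Q(8))) = √((-319 - 1*6²*(-2 + 6²))/(11*(-2 + 6²)) - 65) = √((-319 - 1*36*(-2 + 36))/(11*(-2 + 36)) - 65) = √((1/11)*(-319 - 1*36*34)/34 - 65) = √((1/11)*(1/34)*(-319 - 1224) - 65) = √((1/11)*(1/34)*(-1543) - 65) = √(-1543/374 - 65) = √(-25853/374) = I*√9669022/374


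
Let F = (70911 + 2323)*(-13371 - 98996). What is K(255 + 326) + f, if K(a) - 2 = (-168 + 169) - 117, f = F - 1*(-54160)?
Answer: -8229030832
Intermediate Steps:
F = -8229084878 (F = 73234*(-112367) = -8229084878)
f = -8229030718 (f = -8229084878 - 1*(-54160) = -8229084878 + 54160 = -8229030718)
K(a) = -114 (K(a) = 2 + ((-168 + 169) - 117) = 2 + (1 - 117) = 2 - 116 = -114)
K(255 + 326) + f = -114 - 8229030718 = -8229030832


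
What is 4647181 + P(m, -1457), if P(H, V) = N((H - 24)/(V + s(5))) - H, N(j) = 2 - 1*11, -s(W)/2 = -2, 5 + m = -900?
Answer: 4648077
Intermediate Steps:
m = -905 (m = -5 - 900 = -905)
s(W) = 4 (s(W) = -2*(-2) = 4)
N(j) = -9 (N(j) = 2 - 11 = -9)
P(H, V) = -9 - H
4647181 + P(m, -1457) = 4647181 + (-9 - 1*(-905)) = 4647181 + (-9 + 905) = 4647181 + 896 = 4648077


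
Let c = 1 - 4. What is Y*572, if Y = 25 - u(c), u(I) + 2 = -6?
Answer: 18876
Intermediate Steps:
c = -3
u(I) = -8 (u(I) = -2 - 6 = -8)
Y = 33 (Y = 25 - 1*(-8) = 25 + 8 = 33)
Y*572 = 33*572 = 18876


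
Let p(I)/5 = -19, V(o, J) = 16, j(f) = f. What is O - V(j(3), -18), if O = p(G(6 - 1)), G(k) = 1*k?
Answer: -111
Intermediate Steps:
G(k) = k
p(I) = -95 (p(I) = 5*(-19) = -95)
O = -95
O - V(j(3), -18) = -95 - 1*16 = -95 - 16 = -111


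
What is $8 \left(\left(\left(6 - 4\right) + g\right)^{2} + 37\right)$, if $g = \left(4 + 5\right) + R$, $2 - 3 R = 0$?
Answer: $\frac{12464}{9} \approx 1384.9$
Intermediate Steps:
$R = \frac{2}{3}$ ($R = \frac{2}{3} - 0 = \frac{2}{3} + 0 = \frac{2}{3} \approx 0.66667$)
$g = \frac{29}{3}$ ($g = \left(4 + 5\right) + \frac{2}{3} = 9 + \frac{2}{3} = \frac{29}{3} \approx 9.6667$)
$8 \left(\left(\left(6 - 4\right) + g\right)^{2} + 37\right) = 8 \left(\left(\left(6 - 4\right) + \frac{29}{3}\right)^{2} + 37\right) = 8 \left(\left(2 + \frac{29}{3}\right)^{2} + 37\right) = 8 \left(\left(\frac{35}{3}\right)^{2} + 37\right) = 8 \left(\frac{1225}{9} + 37\right) = 8 \cdot \frac{1558}{9} = \frac{12464}{9}$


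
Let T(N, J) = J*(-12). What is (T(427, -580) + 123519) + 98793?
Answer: 229272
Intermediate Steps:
T(N, J) = -12*J
(T(427, -580) + 123519) + 98793 = (-12*(-580) + 123519) + 98793 = (6960 + 123519) + 98793 = 130479 + 98793 = 229272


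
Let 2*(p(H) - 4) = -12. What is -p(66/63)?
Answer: 2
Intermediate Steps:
p(H) = -2 (p(H) = 4 + (½)*(-12) = 4 - 6 = -2)
-p(66/63) = -1*(-2) = 2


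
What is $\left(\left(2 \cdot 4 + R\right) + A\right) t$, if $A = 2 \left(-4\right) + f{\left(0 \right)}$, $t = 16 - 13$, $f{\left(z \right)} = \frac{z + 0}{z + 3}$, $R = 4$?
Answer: $12$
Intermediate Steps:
$f{\left(z \right)} = \frac{z}{3 + z}$
$t = 3$ ($t = 16 - 13 = 3$)
$A = -8$ ($A = 2 \left(-4\right) + \frac{0}{3 + 0} = -8 + \frac{0}{3} = -8 + 0 \cdot \frac{1}{3} = -8 + 0 = -8$)
$\left(\left(2 \cdot 4 + R\right) + A\right) t = \left(\left(2 \cdot 4 + 4\right) - 8\right) 3 = \left(\left(8 + 4\right) - 8\right) 3 = \left(12 - 8\right) 3 = 4 \cdot 3 = 12$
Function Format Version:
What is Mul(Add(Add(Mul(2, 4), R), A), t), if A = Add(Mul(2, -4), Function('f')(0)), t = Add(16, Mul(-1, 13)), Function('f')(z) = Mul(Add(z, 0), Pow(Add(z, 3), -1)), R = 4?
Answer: 12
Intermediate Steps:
Function('f')(z) = Mul(z, Pow(Add(3, z), -1))
t = 3 (t = Add(16, -13) = 3)
A = -8 (A = Add(Mul(2, -4), Mul(0, Pow(Add(3, 0), -1))) = Add(-8, Mul(0, Pow(3, -1))) = Add(-8, Mul(0, Rational(1, 3))) = Add(-8, 0) = -8)
Mul(Add(Add(Mul(2, 4), R), A), t) = Mul(Add(Add(Mul(2, 4), 4), -8), 3) = Mul(Add(Add(8, 4), -8), 3) = Mul(Add(12, -8), 3) = Mul(4, 3) = 12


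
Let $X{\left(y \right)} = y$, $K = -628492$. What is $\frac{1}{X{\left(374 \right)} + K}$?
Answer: $- \frac{1}{628118} \approx -1.5921 \cdot 10^{-6}$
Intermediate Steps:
$\frac{1}{X{\left(374 \right)} + K} = \frac{1}{374 - 628492} = \frac{1}{-628118} = - \frac{1}{628118}$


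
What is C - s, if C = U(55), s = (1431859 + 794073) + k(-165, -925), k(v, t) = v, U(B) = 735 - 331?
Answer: -2225363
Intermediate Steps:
U(B) = 404
s = 2225767 (s = (1431859 + 794073) - 165 = 2225932 - 165 = 2225767)
C = 404
C - s = 404 - 1*2225767 = 404 - 2225767 = -2225363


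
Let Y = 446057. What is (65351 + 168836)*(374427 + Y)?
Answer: 192146686508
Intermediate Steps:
(65351 + 168836)*(374427 + Y) = (65351 + 168836)*(374427 + 446057) = 234187*820484 = 192146686508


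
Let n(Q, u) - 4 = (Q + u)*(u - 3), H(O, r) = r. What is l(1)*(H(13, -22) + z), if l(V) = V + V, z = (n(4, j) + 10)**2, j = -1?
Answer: -36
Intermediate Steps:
n(Q, u) = 4 + (-3 + u)*(Q + u) (n(Q, u) = 4 + (Q + u)*(u - 3) = 4 + (Q + u)*(-3 + u) = 4 + (-3 + u)*(Q + u))
z = 4 (z = ((4 + (-1)**2 - 3*4 - 3*(-1) + 4*(-1)) + 10)**2 = ((4 + 1 - 12 + 3 - 4) + 10)**2 = (-8 + 10)**2 = 2**2 = 4)
l(V) = 2*V
l(1)*(H(13, -22) + z) = (2*1)*(-22 + 4) = 2*(-18) = -36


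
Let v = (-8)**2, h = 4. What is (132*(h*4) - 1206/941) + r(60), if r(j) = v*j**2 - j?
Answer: 218736126/941 ≈ 2.3245e+5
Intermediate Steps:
v = 64
r(j) = -j + 64*j**2 (r(j) = 64*j**2 - j = -j + 64*j**2)
(132*(h*4) - 1206/941) + r(60) = (132*(4*4) - 1206/941) + 60*(-1 + 64*60) = (132*16 - 1206*1/941) + 60*(-1 + 3840) = (2112 - 1206/941) + 60*3839 = 1986186/941 + 230340 = 218736126/941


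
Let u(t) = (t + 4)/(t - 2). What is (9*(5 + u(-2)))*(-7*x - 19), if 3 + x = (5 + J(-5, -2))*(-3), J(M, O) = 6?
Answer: 18873/2 ≈ 9436.5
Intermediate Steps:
u(t) = (4 + t)/(-2 + t)
x = -36 (x = -3 + (5 + 6)*(-3) = -3 + 11*(-3) = -3 - 33 = -36)
(9*(5 + u(-2)))*(-7*x - 19) = (9*(5 + (4 - 2)/(-2 - 2)))*(-7*(-36) - 19) = (9*(5 + 2/(-4)))*(252 - 19) = (9*(5 - 1/4*2))*233 = (9*(5 - 1/2))*233 = (9*(9/2))*233 = (81/2)*233 = 18873/2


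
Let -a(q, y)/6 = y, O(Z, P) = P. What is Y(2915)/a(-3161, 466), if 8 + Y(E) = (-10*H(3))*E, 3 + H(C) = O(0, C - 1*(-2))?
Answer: 4859/233 ≈ 20.854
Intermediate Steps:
a(q, y) = -6*y
H(C) = -1 + C (H(C) = -3 + (C - 1*(-2)) = -3 + (C + 2) = -3 + (2 + C) = -1 + C)
Y(E) = -8 - 20*E (Y(E) = -8 + (-10*(-1 + 3))*E = -8 + (-10*2)*E = -8 - 20*E)
Y(2915)/a(-3161, 466) = (-8 - 20*2915)/((-6*466)) = (-8 - 58300)/(-2796) = -58308*(-1/2796) = 4859/233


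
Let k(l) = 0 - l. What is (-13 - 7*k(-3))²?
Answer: 1156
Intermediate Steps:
k(l) = -l
(-13 - 7*k(-3))² = (-13 - (-7)*(-3))² = (-13 - 7*3)² = (-13 - 21)² = (-34)² = 1156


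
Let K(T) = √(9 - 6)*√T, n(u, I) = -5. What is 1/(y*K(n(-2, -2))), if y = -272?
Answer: I*√15/4080 ≈ 0.00094926*I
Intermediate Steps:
K(T) = √3*√T
1/(y*K(n(-2, -2))) = 1/(-272*√3*√(-5)) = 1/(-272*√3*I*√5) = 1/(-272*I*√15) = I*√15/4080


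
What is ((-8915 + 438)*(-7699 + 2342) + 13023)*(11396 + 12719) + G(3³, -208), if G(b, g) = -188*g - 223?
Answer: 1095407322761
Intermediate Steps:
G(b, g) = -223 - 188*g
((-8915 + 438)*(-7699 + 2342) + 13023)*(11396 + 12719) + G(3³, -208) = ((-8915 + 438)*(-7699 + 2342) + 13023)*(11396 + 12719) + (-223 - 188*(-208)) = (-8477*(-5357) + 13023)*24115 + (-223 + 39104) = (45411289 + 13023)*24115 + 38881 = 45424312*24115 + 38881 = 1095407283880 + 38881 = 1095407322761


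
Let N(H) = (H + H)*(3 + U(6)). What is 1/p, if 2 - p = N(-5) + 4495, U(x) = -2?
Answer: -1/4483 ≈ -0.00022306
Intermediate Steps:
N(H) = 2*H (N(H) = (H + H)*(3 - 2) = (2*H)*1 = 2*H)
p = -4483 (p = 2 - (2*(-5) + 4495) = 2 - (-10 + 4495) = 2 - 1*4485 = 2 - 4485 = -4483)
1/p = 1/(-4483) = -1/4483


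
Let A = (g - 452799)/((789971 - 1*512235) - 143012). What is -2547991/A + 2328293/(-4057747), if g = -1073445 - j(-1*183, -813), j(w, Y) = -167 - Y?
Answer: 6508980072277027/28952024845 ≈ 2.2482e+5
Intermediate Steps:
g = -1074091 (g = -1073445 - (-167 - 1*(-813)) = -1073445 - (-167 + 813) = -1073445 - 1*646 = -1073445 - 646 = -1074091)
A = -763445/67362 (A = (-1074091 - 452799)/((789971 - 1*512235) - 143012) = -1526890/((789971 - 512235) - 143012) = -1526890/(277736 - 143012) = -1526890/134724 = -1526890*1/134724 = -763445/67362 ≈ -11.333)
-2547991/A + 2328293/(-4057747) = -2547991/(-763445/67362) + 2328293/(-4057747) = -2547991*(-67362/763445) + 2328293*(-1/4057747) = 1604091306/7135 - 2328293/4057747 = 6508980072277027/28952024845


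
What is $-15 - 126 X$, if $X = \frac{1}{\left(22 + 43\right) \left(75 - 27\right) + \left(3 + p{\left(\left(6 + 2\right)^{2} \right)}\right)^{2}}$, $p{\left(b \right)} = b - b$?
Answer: $- \frac{2241}{149} \approx -15.04$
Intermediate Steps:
$p{\left(b \right)} = 0$
$X = \frac{1}{3129}$ ($X = \frac{1}{\left(22 + 43\right) \left(75 - 27\right) + \left(3 + 0\right)^{2}} = \frac{1}{65 \cdot 48 + 3^{2}} = \frac{1}{3120 + 9} = \frac{1}{3129} \approx 0.00031959$)
$-15 - 126 X = -15 - \frac{6}{149} = - \frac{2241}{149}$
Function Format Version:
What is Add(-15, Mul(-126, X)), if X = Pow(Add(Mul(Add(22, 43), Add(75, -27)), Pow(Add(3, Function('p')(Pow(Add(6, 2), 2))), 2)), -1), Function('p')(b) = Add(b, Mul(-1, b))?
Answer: Rational(-2241, 149) ≈ -15.040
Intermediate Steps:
Function('p')(b) = 0
X = Rational(1, 3129) (X = Pow(Add(Mul(Add(22, 43), Add(75, -27)), Pow(Add(3, 0), 2)), -1) = Pow(Add(Mul(65, 48), Pow(3, 2)), -1) = Pow(Add(3120, 9), -1) = Pow(3129, -1) = Rational(1, 3129) ≈ 0.00031959)
Add(-15, Mul(-126, X)) = Add(-15, Mul(-126, Rational(1, 3129))) = Add(-15, Rational(-6, 149)) = Rational(-2241, 149)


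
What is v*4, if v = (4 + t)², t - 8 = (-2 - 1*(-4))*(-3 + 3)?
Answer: 576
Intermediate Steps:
t = 8 (t = 8 + (-2 - 1*(-4))*(-3 + 3) = 8 + (-2 + 4)*0 = 8 + 2*0 = 8 + 0 = 8)
v = 144 (v = (4 + 8)² = 12² = 144)
v*4 = 144*4 = 576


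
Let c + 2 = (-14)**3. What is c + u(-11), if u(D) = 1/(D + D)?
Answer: -60413/22 ≈ -2746.0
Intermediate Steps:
u(D) = 1/(2*D)
c = -2746 (c = -2 + (-14)**3 = -2 - 2744 = -2746)
c + u(-11) = -2746 + (1/2)/(-11) = -2746 + (1/2)*(-1/11) = -2746 - 1/22 = -60413/22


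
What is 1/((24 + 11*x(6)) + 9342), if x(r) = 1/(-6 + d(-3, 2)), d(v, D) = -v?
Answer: 3/28087 ≈ 0.00010681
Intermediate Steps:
x(r) = -1/3 (x(r) = 1/(-6 - 1*(-3)) = 1/(-6 + 3) = 1/(-3) = -1/3)
1/((24 + 11*x(6)) + 9342) = 1/((24 + 11*(-1/3)) + 9342) = 1/((24 - 11/3) + 9342) = 1/(61/3 + 9342) = 1/(28087/3) = 3/28087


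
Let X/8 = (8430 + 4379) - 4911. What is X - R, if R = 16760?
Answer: 46424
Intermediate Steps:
X = 63184 (X = 8*((8430 + 4379) - 4911) = 8*(12809 - 4911) = 8*7898 = 63184)
X - R = 63184 - 1*16760 = 63184 - 16760 = 46424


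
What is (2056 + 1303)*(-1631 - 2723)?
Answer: -14625086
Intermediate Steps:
(2056 + 1303)*(-1631 - 2723) = 3359*(-4354) = -14625086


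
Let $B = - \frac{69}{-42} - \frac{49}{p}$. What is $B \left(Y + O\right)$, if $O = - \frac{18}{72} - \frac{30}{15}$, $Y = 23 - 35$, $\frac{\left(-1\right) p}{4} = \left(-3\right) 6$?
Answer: $- \frac{9215}{672} \approx -13.713$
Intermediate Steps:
$p = 72$ ($p = - 4 \left(\left(-3\right) 6\right) = \left(-4\right) \left(-18\right) = 72$)
$Y = -12$ ($Y = 23 - 35 = -12$)
$B = \frac{485}{504}$ ($B = - \frac{69}{-42} - \frac{49}{72} = \left(-69\right) \left(- \frac{1}{42}\right) - \frac{49}{72} = \frac{23}{14} - \frac{49}{72} = \frac{485}{504} \approx 0.9623$)
$O = - \frac{9}{4}$ ($O = \left(-18\right) \frac{1}{72} - 2 = - \frac{1}{4} - 2 = - \frac{9}{4} \approx -2.25$)
$B \left(Y + O\right) = \frac{485 \left(-12 - \frac{9}{4}\right)}{504} = \frac{485}{504} \left(- \frac{57}{4}\right) = - \frac{9215}{672}$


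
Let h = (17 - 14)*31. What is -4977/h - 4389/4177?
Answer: -7065702/129487 ≈ -54.567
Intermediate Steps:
h = 93 (h = 3*31 = 93)
-4977/h - 4389/4177 = -4977/93 - 4389/4177 = -4977*1/93 - 4389*1/4177 = -1659/31 - 4389/4177 = -7065702/129487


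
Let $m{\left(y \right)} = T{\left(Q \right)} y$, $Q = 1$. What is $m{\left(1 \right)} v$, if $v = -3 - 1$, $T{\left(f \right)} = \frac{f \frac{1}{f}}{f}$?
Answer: $-4$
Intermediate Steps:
$T{\left(f \right)} = \frac{1}{f}$ ($T{\left(f \right)} = 1 \frac{1}{f} = \frac{1}{f}$)
$v = -4$
$m{\left(y \right)} = y$ ($m{\left(y \right)} = \frac{y}{1} = 1 y = y$)
$m{\left(1 \right)} v = 1 \left(-4\right) = -4$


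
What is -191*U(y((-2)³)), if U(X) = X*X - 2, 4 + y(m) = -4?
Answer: -11842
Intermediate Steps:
y(m) = -8 (y(m) = -4 - 4 = -8)
U(X) = -2 + X² (U(X) = X² - 2 = -2 + X²)
-191*U(y((-2)³)) = -191*(-2 + (-8)²) = -191*(-2 + 64) = -191*62 = -11842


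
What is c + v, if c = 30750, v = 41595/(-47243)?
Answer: 1452680655/47243 ≈ 30749.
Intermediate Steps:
v = -41595/47243 (v = 41595*(-1/47243) = -41595/47243 ≈ -0.88045)
c + v = 30750 - 41595/47243 = 1452680655/47243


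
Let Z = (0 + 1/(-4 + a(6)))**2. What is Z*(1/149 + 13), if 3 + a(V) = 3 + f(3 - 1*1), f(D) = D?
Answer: 969/298 ≈ 3.2517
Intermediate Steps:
a(V) = 2 (a(V) = -3 + (3 + (3 - 1*1)) = -3 + (3 + (3 - 1)) = -3 + (3 + 2) = -3 + 5 = 2)
Z = 1/4 (Z = (0 + 1/(-4 + 2))**2 = (0 + 1/(-2))**2 = (0 - 1/2)**2 = (-1/2)**2 = 1/4 ≈ 0.25000)
Z*(1/149 + 13) = (1/149 + 13)/4 = (1/4)*(1938/149) = 969/298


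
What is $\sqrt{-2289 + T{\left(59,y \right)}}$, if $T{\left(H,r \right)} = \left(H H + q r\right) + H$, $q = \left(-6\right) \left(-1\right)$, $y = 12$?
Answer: $21 \sqrt{3} \approx 36.373$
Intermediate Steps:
$q = 6$
$T{\left(H,r \right)} = H + H^{2} + 6 r$ ($T{\left(H,r \right)} = \left(H H + 6 r\right) + H = \left(H^{2} + 6 r\right) + H = H + H^{2} + 6 r$)
$\sqrt{-2289 + T{\left(59,y \right)}} = \sqrt{-2289 + \left(59 + 59^{2} + 6 \cdot 12\right)} = \sqrt{-2289 + \left(59 + 3481 + 72\right)} = \sqrt{-2289 + 3612} = \sqrt{1323} = 21 \sqrt{3}$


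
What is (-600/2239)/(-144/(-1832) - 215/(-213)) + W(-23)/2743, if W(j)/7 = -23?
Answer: -99407446651/325927349813 ≈ -0.30500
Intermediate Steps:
W(j) = -161 (W(j) = 7*(-23) = -161)
(-600/2239)/(-144/(-1832) - 215/(-213)) + W(-23)/2743 = (-600/2239)/(-144/(-1832) - 215/(-213)) - 161/2743 = (-600*1/2239)/(-144*(-1/1832) - 215*(-1/213)) - 161*1/2743 = -600/(2239*(18/229 + 215/213)) - 161/2743 = -600/(2239*53069/48777) - 161/2743 = -600/2239*48777/53069 - 161/2743 = -29266200/118821491 - 161/2743 = -99407446651/325927349813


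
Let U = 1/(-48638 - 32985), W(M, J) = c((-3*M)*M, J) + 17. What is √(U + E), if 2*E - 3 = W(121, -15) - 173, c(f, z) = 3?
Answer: I*√499673641298/81623 ≈ 8.6602*I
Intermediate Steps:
W(M, J) = 20 (W(M, J) = 3 + 17 = 20)
U = -1/81623 (U = 1/(-81623) = -1/81623 ≈ -1.2251e-5)
E = -75 (E = 3/2 + (20 - 173)/2 = 3/2 + (½)*(-153) = 3/2 - 153/2 = -75)
√(U + E) = √(-1/81623 - 75) = √(-6121726/81623) = I*√499673641298/81623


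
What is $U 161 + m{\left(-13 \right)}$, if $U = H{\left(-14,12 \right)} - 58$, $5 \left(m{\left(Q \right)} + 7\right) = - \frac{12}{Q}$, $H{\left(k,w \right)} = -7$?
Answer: $- \frac{680668}{65} \approx -10472.0$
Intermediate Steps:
$m{\left(Q \right)} = -7 - \frac{12}{5 Q}$ ($m{\left(Q \right)} = -7 + \frac{\left(-12\right) \frac{1}{Q}}{5} = -7 - \frac{12}{5 Q}$)
$U = -65$ ($U = -7 - 58 = -65$)
$U 161 + m{\left(-13 \right)} = \left(-65\right) 161 - \left(7 + \frac{12}{5 \left(-13\right)}\right) = -10465 - \frac{443}{65} = - \frac{680668}{65}$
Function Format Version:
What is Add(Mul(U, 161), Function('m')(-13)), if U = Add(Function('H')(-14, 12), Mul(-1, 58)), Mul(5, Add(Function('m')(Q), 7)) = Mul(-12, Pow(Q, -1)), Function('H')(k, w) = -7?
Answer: Rational(-680668, 65) ≈ -10472.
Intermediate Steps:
Function('m')(Q) = Add(-7, Mul(Rational(-12, 5), Pow(Q, -1))) (Function('m')(Q) = Add(-7, Mul(Rational(1, 5), Mul(-12, Pow(Q, -1)))) = Add(-7, Mul(Rational(-12, 5), Pow(Q, -1))))
U = -65 (U = Add(-7, Mul(-1, 58)) = Add(-7, -58) = -65)
Add(Mul(U, 161), Function('m')(-13)) = Add(Mul(-65, 161), Add(-7, Mul(Rational(-12, 5), Pow(-13, -1)))) = Add(-10465, Add(-7, Mul(Rational(-12, 5), Rational(-1, 13)))) = Add(-10465, Add(-7, Rational(12, 65))) = Add(-10465, Rational(-443, 65)) = Rational(-680668, 65)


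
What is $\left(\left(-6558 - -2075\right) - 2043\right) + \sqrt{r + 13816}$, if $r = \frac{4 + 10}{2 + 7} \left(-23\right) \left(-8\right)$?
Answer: $-6526 + \frac{2 \sqrt{31730}}{3} \approx -6407.3$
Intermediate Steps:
$r = \frac{2576}{9}$ ($r = \frac{14}{9} \left(-23\right) \left(-8\right) = \left(- \frac{322}{9}\right) \left(-8\right) = \frac{2576}{9} \approx 286.22$)
$\left(\left(-6558 - -2075\right) - 2043\right) + \sqrt{r + 13816} = \left(\left(-6558 - -2075\right) - 2043\right) + \sqrt{\frac{2576}{9} + 13816} = \left(\left(-6558 + 2075\right) - 2043\right) + \sqrt{\frac{126920}{9}} = \left(-4483 - 2043\right) + \frac{2 \sqrt{31730}}{3} = -6526 + \frac{2 \sqrt{31730}}{3}$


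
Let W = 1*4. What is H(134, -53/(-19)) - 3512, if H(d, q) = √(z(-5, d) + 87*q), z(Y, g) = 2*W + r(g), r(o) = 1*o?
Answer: -3512 + √138871/19 ≈ -3492.4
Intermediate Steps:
W = 4
r(o) = o
z(Y, g) = 8 + g (z(Y, g) = 2*4 + g = 8 + g)
H(d, q) = √(8 + d + 87*q) (H(d, q) = √((8 + d) + 87*q) = √(8 + d + 87*q))
H(134, -53/(-19)) - 3512 = √(8 + 134 + 87*(-53/(-19))) - 3512 = √(8 + 134 + 87*(-53*(-1/19))) - 3512 = √(8 + 134 + 87*(53/19)) - 3512 = √(8 + 134 + 4611/19) - 3512 = √(7309/19) - 3512 = √138871/19 - 3512 = -3512 + √138871/19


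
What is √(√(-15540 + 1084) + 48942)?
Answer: √(48942 + 2*I*√3614) ≈ 221.23 + 0.2717*I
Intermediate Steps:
√(√(-15540 + 1084) + 48942) = √(√(-14456) + 48942) = √(2*I*√3614 + 48942) = √(48942 + 2*I*√3614)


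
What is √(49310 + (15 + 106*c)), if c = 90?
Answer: √58865 ≈ 242.62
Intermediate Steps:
√(49310 + (15 + 106*c)) = √(49310 + (15 + 106*90)) = √(49310 + (15 + 9540)) = √(49310 + 9555) = √58865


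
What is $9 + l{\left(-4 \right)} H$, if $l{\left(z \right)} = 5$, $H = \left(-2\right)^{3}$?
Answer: $-31$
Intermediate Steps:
$H = -8$
$9 + l{\left(-4 \right)} H = 9 + 5 \left(-8\right) = 9 - 40 = -31$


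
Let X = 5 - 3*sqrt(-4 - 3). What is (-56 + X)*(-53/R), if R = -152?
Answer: -2703/152 - 159*I*sqrt(7)/152 ≈ -17.783 - 2.7676*I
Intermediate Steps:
X = 5 - 3*I*sqrt(7) ≈ 5.0 - 7.9373*I
(-56 + X)*(-53/R) = (-56 + (5 - 3*I*sqrt(7)))*(-53/(-152)) = (-51 - 3*I*sqrt(7))*(-53*(-1/152)) = (-51 - 3*I*sqrt(7))*(53/152) = -2703/152 - 159*I*sqrt(7)/152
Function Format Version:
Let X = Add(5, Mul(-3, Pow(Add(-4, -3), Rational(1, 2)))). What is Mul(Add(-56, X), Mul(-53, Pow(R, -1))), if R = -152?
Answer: Add(Rational(-2703, 152), Mul(Rational(-159, 152), I, Pow(7, Rational(1, 2)))) ≈ Add(-17.783, Mul(-2.7676, I))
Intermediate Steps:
X = Add(5, Mul(-3, I, Pow(7, Rational(1, 2)))) (X = Add(5, Mul(-3, Pow(-7, Rational(1, 2)))) = Add(5, Mul(-3, Mul(I, Pow(7, Rational(1, 2))))) = Add(5, Mul(-3, I, Pow(7, Rational(1, 2)))) ≈ Add(5.0000, Mul(-7.9373, I)))
Mul(Add(-56, X), Mul(-53, Pow(R, -1))) = Mul(Add(-56, Add(5, Mul(-3, I, Pow(7, Rational(1, 2))))), Mul(-53, Pow(-152, -1))) = Mul(Add(-51, Mul(-3, I, Pow(7, Rational(1, 2)))), Mul(-53, Rational(-1, 152))) = Mul(Add(-51, Mul(-3, I, Pow(7, Rational(1, 2)))), Rational(53, 152)) = Add(Rational(-2703, 152), Mul(Rational(-159, 152), I, Pow(7, Rational(1, 2))))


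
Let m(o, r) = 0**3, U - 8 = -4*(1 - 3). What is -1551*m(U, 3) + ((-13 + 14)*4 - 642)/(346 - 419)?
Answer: 638/73 ≈ 8.7397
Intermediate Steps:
U = 16 (U = 8 - 4*(1 - 3) = 8 - 4*(-2) = 8 + 8 = 16)
m(o, r) = 0
-1551*m(U, 3) + ((-13 + 14)*4 - 642)/(346 - 419) = -1551*0 + ((-13 + 14)*4 - 642)/(346 - 419) = 0 + (1*4 - 642)/(-73) = 0 + (4 - 642)*(-1/73) = 0 - 638*(-1/73) = 0 + 638/73 = 638/73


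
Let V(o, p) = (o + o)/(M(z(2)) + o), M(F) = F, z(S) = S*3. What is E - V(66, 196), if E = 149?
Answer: 883/6 ≈ 147.17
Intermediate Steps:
z(S) = 3*S
V(o, p) = 2*o/(6 + o) (V(o, p) = (o + o)/(3*2 + o) = (2*o)/(6 + o) = 2*o/(6 + o))
E - V(66, 196) = 149 - 2*66/(6 + 66) = 149 - 2*66/72 = 149 - 1*11/6 = 149 - 11/6 = 883/6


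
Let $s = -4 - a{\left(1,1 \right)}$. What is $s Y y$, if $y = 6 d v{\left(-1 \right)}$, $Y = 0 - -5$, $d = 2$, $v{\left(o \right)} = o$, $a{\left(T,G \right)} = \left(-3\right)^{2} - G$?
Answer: $720$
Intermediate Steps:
$a{\left(T,G \right)} = 9 - G$
$Y = 5$ ($Y = 0 + 5 = 5$)
$y = -12$ ($y = 6 \cdot 2 \left(-1\right) = 12 \left(-1\right) = -12$)
$s = -12$ ($s = -4 - \left(9 - 1\right) = -4 - 8 = -12$)
$s Y y = \left(-12\right) 5 \left(-12\right) = \left(-60\right) \left(-12\right) = 720$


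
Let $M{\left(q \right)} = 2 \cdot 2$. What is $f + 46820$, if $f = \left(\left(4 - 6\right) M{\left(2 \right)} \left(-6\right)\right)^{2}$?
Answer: $49124$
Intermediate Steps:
$M{\left(q \right)} = 4$
$f = 2304$ ($f = \left(\left(4 - 6\right) 4 \left(-6\right)\right)^{2} = \left(\left(-2\right) 4 \left(-6\right)\right)^{2} = \left(\left(-8\right) \left(-6\right)\right)^{2} = 48^{2} = 2304$)
$f + 46820 = 2304 + 46820 = 49124$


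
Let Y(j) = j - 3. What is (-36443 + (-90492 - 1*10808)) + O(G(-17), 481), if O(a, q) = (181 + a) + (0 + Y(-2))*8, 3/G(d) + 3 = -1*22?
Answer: -3440053/25 ≈ -1.3760e+5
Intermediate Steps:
Y(j) = -3 + j
G(d) = -3/25 (G(d) = 3/(-3 - 1*22) = 3/(-3 - 22) = 3/(-25) = 3*(-1/25) = -3/25)
O(a, q) = 141 + a (O(a, q) = (181 + a) + (0 + (-3 - 2))*8 = (181 + a) + (0 - 5)*8 = (181 + a) - 5*8 = (181 + a) - 40 = 141 + a)
(-36443 + (-90492 - 1*10808)) + O(G(-17), 481) = (-36443 + (-90492 - 1*10808)) + (141 - 3/25) = (-36443 + (-90492 - 10808)) + 3522/25 = (-36443 - 101300) + 3522/25 = -137743 + 3522/25 = -3440053/25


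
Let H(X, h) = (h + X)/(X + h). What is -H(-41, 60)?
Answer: -1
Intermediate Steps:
H(X, h) = 1 (H(X, h) = (X + h)/(X + h) = 1)
-H(-41, 60) = -1*1 = -1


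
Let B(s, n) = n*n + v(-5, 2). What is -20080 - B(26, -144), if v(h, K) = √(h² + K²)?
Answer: -40816 - √29 ≈ -40821.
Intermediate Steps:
v(h, K) = √(K² + h²)
B(s, n) = √29 + n² (B(s, n) = n*n + √(2² + (-5)²) = n² + √(4 + 25) = n² + √29 = √29 + n²)
-20080 - B(26, -144) = -20080 - (√29 + (-144)²) = -20080 - (√29 + 20736) = -20080 - (20736 + √29) = -20080 + (-20736 - √29) = -40816 - √29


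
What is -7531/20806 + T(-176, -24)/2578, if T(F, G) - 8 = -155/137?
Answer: -660066330/1837096979 ≈ -0.35930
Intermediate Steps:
T(F, G) = 941/137 (T(F, G) = 8 - 155/137 = 941/137)
-7531/20806 + T(-176, -24)/2578 = -7531/20806 + (941/137)/2578 = -7531*1/20806 + (941/137)*(1/2578) = -7531/20806 + 941/353186 = -660066330/1837096979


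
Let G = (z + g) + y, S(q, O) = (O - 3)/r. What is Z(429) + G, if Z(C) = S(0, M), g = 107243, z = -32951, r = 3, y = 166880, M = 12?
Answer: 241175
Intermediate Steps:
S(q, O) = -1 + O/3 (S(q, O) = (O - 3)/3 = (-3 + O)*(1/3) = -1 + O/3)
Z(C) = 3 (Z(C) = -1 + (1/3)*12 = -1 + 4 = 3)
G = 241172 (G = (-32951 + 107243) + 166880 = 74292 + 166880 = 241172)
Z(429) + G = 3 + 241172 = 241175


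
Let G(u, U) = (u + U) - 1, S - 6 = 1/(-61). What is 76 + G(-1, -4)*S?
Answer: 2446/61 ≈ 40.098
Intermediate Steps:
S = 365/61 (S = 6 + 1/(-61) = 6 - 1/61 = 365/61 ≈ 5.9836)
G(u, U) = -1 + U + u (G(u, U) = (U + u) - 1 = -1 + U + u)
76 + G(-1, -4)*S = 76 + (-1 - 4 - 1)*(365/61) = 76 - 6*365/61 = 76 - 2190/61 = 2446/61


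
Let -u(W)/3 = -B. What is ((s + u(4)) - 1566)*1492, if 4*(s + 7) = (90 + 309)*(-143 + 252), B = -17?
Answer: 13799135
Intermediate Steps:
u(W) = -51 (u(W) = -(-3)*(-17) = -3*17 = -51)
s = 43463/4 (s = -7 + ((90 + 309)*(-143 + 252))/4 = -7 + (399*109)/4 = -7 + (1/4)*43491 = -7 + 43491/4 = 43463/4 ≈ 10866.)
((s + u(4)) - 1566)*1492 = ((43463/4 - 51) - 1566)*1492 = (43259/4 - 1566)*1492 = (36995/4)*1492 = 13799135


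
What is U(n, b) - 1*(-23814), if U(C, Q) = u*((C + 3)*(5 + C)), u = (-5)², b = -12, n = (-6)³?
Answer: 1147389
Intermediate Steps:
n = -216
u = 25
U(C, Q) = 25*(3 + C)*(5 + C) (U(C, Q) = 25*((C + 3)*(5 + C)) = 25*((3 + C)*(5 + C)) = 25*(3 + C)*(5 + C))
U(n, b) - 1*(-23814) = (375 + 25*(-216)² + 200*(-216)) - 1*(-23814) = (375 + 25*46656 - 43200) + 23814 = (375 + 1166400 - 43200) + 23814 = 1123575 + 23814 = 1147389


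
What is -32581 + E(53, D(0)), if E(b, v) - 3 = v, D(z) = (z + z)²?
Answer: -32578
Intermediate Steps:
D(z) = 4*z² (D(z) = (2*z)² = 4*z²)
E(b, v) = 3 + v
-32581 + E(53, D(0)) = -32581 + (3 + 4*0²) = -32581 + (3 + 4*0) = -32581 + (3 + 0) = -32581 + 3 = -32578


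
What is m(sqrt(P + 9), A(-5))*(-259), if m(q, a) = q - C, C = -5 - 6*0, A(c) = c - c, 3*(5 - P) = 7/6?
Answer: -1295 - 1813*sqrt(10)/6 ≈ -2250.5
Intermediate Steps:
P = 83/18 (P = 5 - 7/(3*6) = 5 - 1/3*7/6 = 5 - 7/18 = 83/18 ≈ 4.6111)
A(c) = 0
C = -5 (C = -5 - 1*0 = -5 + 0 = -5)
m(q, a) = 5 + q (m(q, a) = q - 1*(-5) = q + 5 = 5 + q)
m(sqrt(P + 9), A(-5))*(-259) = (5 + sqrt(83/18 + 9))*(-259) = (5 + sqrt(245/18))*(-259) = (5 + 7*sqrt(10)/6)*(-259) = -1295 - 1813*sqrt(10)/6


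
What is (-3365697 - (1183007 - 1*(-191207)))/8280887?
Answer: -4739911/8280887 ≈ -0.57239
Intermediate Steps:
(-3365697 - (1183007 - 1*(-191207)))/8280887 = (-3365697 - (1183007 + 191207))*(1/8280887) = (-3365697 - 1*1374214)*(1/8280887) = (-3365697 - 1374214)*(1/8280887) = -4739911*1/8280887 = -4739911/8280887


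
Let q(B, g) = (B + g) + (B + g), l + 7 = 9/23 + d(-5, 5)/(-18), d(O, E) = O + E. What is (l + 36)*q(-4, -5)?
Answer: -12168/23 ≈ -529.04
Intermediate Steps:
d(O, E) = E + O
l = -152/23 (l = -7 + (9/23 + (5 - 5)/(-18)) = -7 + (9*(1/23) + 0*(-1/18)) = -7 + (9/23 + 0) = -7 + 9/23 = -152/23 ≈ -6.6087)
q(B, g) = 2*B + 2*g
(l + 36)*q(-4, -5) = (-152/23 + 36)*(2*(-4) + 2*(-5)) = 676*(-8 - 10)/23 = (676/23)*(-18) = -12168/23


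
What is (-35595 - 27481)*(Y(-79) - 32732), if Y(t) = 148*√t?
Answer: 2064603632 - 9335248*I*√79 ≈ 2.0646e+9 - 8.2973e+7*I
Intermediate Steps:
(-35595 - 27481)*(Y(-79) - 32732) = (-35595 - 27481)*(148*√(-79) - 32732) = -63076*(148*(I*√79) - 32732) = -63076*(148*I*√79 - 32732) = -63076*(-32732 + 148*I*√79) = 2064603632 - 9335248*I*√79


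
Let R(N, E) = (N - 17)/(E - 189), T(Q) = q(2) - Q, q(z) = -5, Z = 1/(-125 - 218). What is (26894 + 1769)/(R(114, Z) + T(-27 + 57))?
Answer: -1858164964/2302251 ≈ -807.11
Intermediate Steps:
Z = -1/343 (Z = 1/(-343) = -1/343 ≈ -0.0029155)
T(Q) = -5 - Q
R(N, E) = (-17 + N)/(-189 + E)
(26894 + 1769)/(R(114, Z) + T(-27 + 57)) = (26894 + 1769)/((-17 + 114)/(-189 - 1/343) + (-5 - (-27 + 57))) = 28663/(97/(-64828/343) + (-5 - 1*30)) = 28663/(-343/64828*97 + (-5 - 30)) = 28663/(-33271/64828 - 35) = 28663/(-2302251/64828) = 28663*(-64828/2302251) = -1858164964/2302251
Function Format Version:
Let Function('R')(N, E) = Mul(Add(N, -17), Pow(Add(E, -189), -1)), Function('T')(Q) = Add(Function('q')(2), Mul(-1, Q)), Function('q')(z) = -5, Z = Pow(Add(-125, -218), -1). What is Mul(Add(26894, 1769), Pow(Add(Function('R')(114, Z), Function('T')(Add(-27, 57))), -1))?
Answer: Rational(-1858164964, 2302251) ≈ -807.11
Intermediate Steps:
Z = Rational(-1, 343) (Z = Pow(-343, -1) = Rational(-1, 343) ≈ -0.0029155)
Function('T')(Q) = Add(-5, Mul(-1, Q))
Function('R')(N, E) = Mul(Pow(Add(-189, E), -1), Add(-17, N)) (Function('R')(N, E) = Mul(Add(-17, N), Pow(Add(-189, E), -1)) = Mul(Pow(Add(-189, E), -1), Add(-17, N)))
Mul(Add(26894, 1769), Pow(Add(Function('R')(114, Z), Function('T')(Add(-27, 57))), -1)) = Mul(Add(26894, 1769), Pow(Add(Mul(Pow(Add(-189, Rational(-1, 343)), -1), Add(-17, 114)), Add(-5, Mul(-1, Add(-27, 57)))), -1)) = Mul(28663, Pow(Add(Mul(Pow(Rational(-64828, 343), -1), 97), Add(-5, Mul(-1, 30))), -1)) = Mul(28663, Pow(Add(Mul(Rational(-343, 64828), 97), Add(-5, -30)), -1)) = Mul(28663, Pow(Add(Rational(-33271, 64828), -35), -1)) = Mul(28663, Pow(Rational(-2302251, 64828), -1)) = Mul(28663, Rational(-64828, 2302251)) = Rational(-1858164964, 2302251)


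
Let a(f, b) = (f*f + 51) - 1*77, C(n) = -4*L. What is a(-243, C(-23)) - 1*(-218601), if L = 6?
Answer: 277624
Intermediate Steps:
C(n) = -24 (C(n) = -4*6 = -24)
a(f, b) = -26 + f² (a(f, b) = (f² + 51) - 77 = (51 + f²) - 77 = -26 + f²)
a(-243, C(-23)) - 1*(-218601) = (-26 + (-243)²) - 1*(-218601) = (-26 + 59049) + 218601 = 59023 + 218601 = 277624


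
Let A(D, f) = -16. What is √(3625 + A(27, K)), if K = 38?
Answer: 3*√401 ≈ 60.075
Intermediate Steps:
√(3625 + A(27, K)) = √(3625 - 16) = √3609 = 3*√401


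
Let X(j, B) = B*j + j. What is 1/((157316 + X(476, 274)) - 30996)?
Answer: 1/257220 ≈ 3.8877e-6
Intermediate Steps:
X(j, B) = j + B*j
1/((157316 + X(476, 274)) - 30996) = 1/((157316 + 476*(1 + 274)) - 30996) = 1/((157316 + 476*275) - 30996) = 1/((157316 + 130900) - 30996) = 1/(288216 - 30996) = 1/257220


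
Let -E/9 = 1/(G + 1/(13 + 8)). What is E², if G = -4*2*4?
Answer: 35721/450241 ≈ 0.079337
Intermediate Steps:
G = -32 (G = -8*4 = -32)
E = 189/671 (E = -9/(-32 + 1/(13 + 8)) = -9/(-32 + 1/21) = -9/(-671/21) = -9*(-21/671) = 189/671 ≈ 0.28167)
E² = (189/671)² = 35721/450241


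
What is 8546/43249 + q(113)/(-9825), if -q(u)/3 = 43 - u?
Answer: 4992144/28328095 ≈ 0.17623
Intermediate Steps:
q(u) = -129 + 3*u (q(u) = -3*(43 - u) = -129 + 3*u)
8546/43249 + q(113)/(-9825) = 8546/43249 + (-129 + 3*113)/(-9825) = 8546*(1/43249) + (-129 + 339)*(-1/9825) = 8546/43249 + 210*(-1/9825) = 8546/43249 - 14/655 = 4992144/28328095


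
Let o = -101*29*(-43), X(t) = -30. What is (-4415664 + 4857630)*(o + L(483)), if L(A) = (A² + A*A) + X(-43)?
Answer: 261862645170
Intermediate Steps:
L(A) = -30 + 2*A² (L(A) = (A² + A*A) - 30 = (A² + A²) - 30 = 2*A² - 30 = -30 + 2*A²)
o = 125947 (o = -2929*(-43) = 125947)
(-4415664 + 4857630)*(o + L(483)) = (-4415664 + 4857630)*(125947 + (-30 + 2*483²)) = 441966*(125947 + (-30 + 2*233289)) = 441966*(125947 + (-30 + 466578)) = 441966*(125947 + 466548) = 441966*592495 = 261862645170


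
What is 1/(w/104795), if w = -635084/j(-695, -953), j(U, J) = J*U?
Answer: -69409396325/635084 ≈ -1.0929e+5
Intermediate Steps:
w = -635084/662335 (w = -635084/((-953*(-695))) = -635084/662335 ≈ -0.95886)
1/(w/104795) = 1/(-635084/662335/104795) = 1/(-635084/662335*1/104795) = 1/(-635084/69409396325) = -69409396325/635084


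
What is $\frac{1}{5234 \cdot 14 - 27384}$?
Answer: $\frac{1}{45892} \approx 2.179 \cdot 10^{-5}$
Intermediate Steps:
$\frac{1}{5234 \cdot 14 - 27384} = \frac{1}{73276 - 27384} = \frac{1}{45892}$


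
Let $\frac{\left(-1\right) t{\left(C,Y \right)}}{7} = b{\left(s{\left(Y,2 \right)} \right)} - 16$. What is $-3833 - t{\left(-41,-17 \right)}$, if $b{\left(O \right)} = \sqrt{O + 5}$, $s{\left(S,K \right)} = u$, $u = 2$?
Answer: $-3945 + 7 \sqrt{7} \approx -3926.5$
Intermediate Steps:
$s{\left(S,K \right)} = 2$
$b{\left(O \right)} = \sqrt{5 + O}$
$t{\left(C,Y \right)} = 112 - 7 \sqrt{7}$ ($t{\left(C,Y \right)} = - 7 \left(\sqrt{5 + 2} - 16\right) = - 7 \left(\sqrt{7} - 16\right) = - 7 \left(-16 + \sqrt{7}\right) = 112 - 7 \sqrt{7}$)
$-3833 - t{\left(-41,-17 \right)} = -3833 - \left(112 - 7 \sqrt{7}\right) = -3945 + 7 \sqrt{7}$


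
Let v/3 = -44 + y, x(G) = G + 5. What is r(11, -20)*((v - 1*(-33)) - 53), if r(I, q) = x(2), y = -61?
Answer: -2345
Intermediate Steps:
x(G) = 5 + G
r(I, q) = 7 (r(I, q) = 5 + 2 = 7)
v = -315 (v = 3*(-44 - 61) = 3*(-105) = -315)
r(11, -20)*((v - 1*(-33)) - 53) = 7*((-315 - 1*(-33)) - 53) = 7*((-315 + 33) - 53) = 7*(-282 - 53) = 7*(-335) = -2345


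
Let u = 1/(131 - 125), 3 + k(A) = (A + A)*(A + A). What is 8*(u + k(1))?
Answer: 28/3 ≈ 9.3333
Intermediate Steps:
k(A) = -3 + 4*A² (k(A) = -3 + (A + A)*(A + A) = -3 + (2*A)*(2*A) = -3 + 4*A²)
u = ⅙ (u = 1/6 = ⅙ ≈ 0.16667)
8*(u + k(1)) = 8*(⅙ + (-3 + 4*1²)) = 8*(⅙ + (-3 + 4*1)) = 8*(⅙ + (-3 + 4)) = 8*(⅙ + 1) = 8*(7/6) = 28/3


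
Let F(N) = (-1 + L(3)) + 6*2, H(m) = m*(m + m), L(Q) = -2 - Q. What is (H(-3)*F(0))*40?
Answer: 4320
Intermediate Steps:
H(m) = 2*m² (H(m) = m*(2*m) = 2*m²)
F(N) = 6 (F(N) = (-1 + (-2 - 1*3)) + 6*2 = (-1 + (-2 - 3)) + 12 = (-1 - 5) + 12 = -6 + 12 = 6)
(H(-3)*F(0))*40 = ((2*(-3)²)*6)*40 = ((2*9)*6)*40 = (18*6)*40 = 108*40 = 4320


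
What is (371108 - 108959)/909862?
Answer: 262149/909862 ≈ 0.28812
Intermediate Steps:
(371108 - 108959)/909862 = 262149*(1/909862) = 262149/909862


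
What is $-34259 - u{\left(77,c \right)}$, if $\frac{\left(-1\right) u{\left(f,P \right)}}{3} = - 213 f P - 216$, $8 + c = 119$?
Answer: $-5496440$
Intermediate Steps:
$c = 111$ ($c = -8 + 119 = 111$)
$u{\left(f,P \right)} = 648 + 639 P f$ ($u{\left(f,P \right)} = - 3 \left(- 213 f P - 216\right) = - 3 \left(- 213 P f - 216\right) = - 3 \left(-216 - 213 P f\right) = 648 + 639 P f$)
$-34259 - u{\left(77,c \right)} = -34259 - \left(648 + 639 \cdot 111 \cdot 77\right) = -34259 - \left(648 + 5461533\right) = -34259 - 5462181 = -5496440$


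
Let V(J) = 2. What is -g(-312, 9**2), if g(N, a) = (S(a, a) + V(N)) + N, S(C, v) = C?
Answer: 229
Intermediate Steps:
g(N, a) = 2 + N + a (g(N, a) = (a + 2) + N = (2 + a) + N = 2 + N + a)
-g(-312, 9**2) = -(2 - 312 + 9**2) = -(2 - 312 + 81) = -1*(-229) = 229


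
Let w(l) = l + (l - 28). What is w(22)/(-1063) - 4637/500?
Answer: -4937131/531500 ≈ -9.2890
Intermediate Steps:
w(l) = -28 + 2*l (w(l) = l + (-28 + l) = -28 + 2*l)
w(22)/(-1063) - 4637/500 = (-28 + 2*22)/(-1063) - 4637/500 = (-28 + 44)*(-1/1063) - 4637*1/500 = 16*(-1/1063) - 4637/500 = -16/1063 - 4637/500 = -4937131/531500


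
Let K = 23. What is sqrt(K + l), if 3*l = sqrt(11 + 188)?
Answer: sqrt(207 + 3*sqrt(199))/3 ≈ 5.2633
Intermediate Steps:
l = sqrt(199)/3 (l = sqrt(11 + 188)/3 = sqrt(199)/3 ≈ 4.7022)
sqrt(K + l) = sqrt(23 + sqrt(199)/3)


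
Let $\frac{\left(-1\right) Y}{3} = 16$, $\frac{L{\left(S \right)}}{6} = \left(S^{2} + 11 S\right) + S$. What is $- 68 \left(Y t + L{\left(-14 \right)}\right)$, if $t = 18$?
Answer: $47328$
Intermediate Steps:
$L{\left(S \right)} = 6 S^{2} + 72 S$ ($L{\left(S \right)} = 6 \left(\left(S^{2} + 11 S\right) + S\right) = 6 \left(S^{2} + 12 S\right) = 6 S^{2} + 72 S$)
$Y = -48$ ($Y = \left(-3\right) 16 = -48$)
$- 68 \left(Y t + L{\left(-14 \right)}\right) = - 68 \left(\left(-48\right) 18 + 6 \left(-14\right) \left(12 - 14\right)\right) = - 68 \left(-864 + 6 \left(-14\right) \left(-2\right)\right) = - 68 \left(-864 + 168\right) = \left(-68\right) \left(-696\right) = 47328$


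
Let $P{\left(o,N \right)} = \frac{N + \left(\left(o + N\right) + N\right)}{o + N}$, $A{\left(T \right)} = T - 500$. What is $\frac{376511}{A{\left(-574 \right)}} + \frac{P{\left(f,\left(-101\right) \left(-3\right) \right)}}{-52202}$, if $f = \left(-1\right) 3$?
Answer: $- \frac{491365761637}{1401623700} \approx -350.57$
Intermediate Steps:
$A{\left(T \right)} = -500 + T$
$f = -3$
$P{\left(o,N \right)} = \frac{o + 3 N}{N + o}$ ($P{\left(o,N \right)} = \frac{N + \left(\left(N + o\right) + N\right)}{N + o} = \frac{N + \left(o + 2 N\right)}{N + o} = \frac{o + 3 N}{N + o}$)
$\frac{376511}{A{\left(-574 \right)}} + \frac{P{\left(f,\left(-101\right) \left(-3\right) \right)}}{-52202} = \frac{376511}{-500 - 574} + \frac{\frac{1}{\left(-101\right) \left(-3\right) - 3} \left(-3 + 3 \left(\left(-101\right) \left(-3\right)\right)\right)}{-52202} = \frac{376511}{-1074} + \frac{-3 + 3 \cdot 303}{303 - 3} \left(- \frac{1}{52202}\right) = 376511 \left(- \frac{1}{1074}\right) + \frac{-3 + 909}{300} \left(- \frac{1}{52202}\right) = - \frac{376511}{1074} + \frac{1}{300} \cdot 906 \left(- \frac{1}{52202}\right) = - \frac{376511}{1074} + \frac{151}{50} \left(- \frac{1}{52202}\right) = - \frac{376511}{1074} - \frac{151}{2610100} = - \frac{491365761637}{1401623700}$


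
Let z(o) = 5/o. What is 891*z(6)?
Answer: 1485/2 ≈ 742.50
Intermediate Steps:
891*z(6) = 891*(5/6) = 891*(5*(⅙)) = 891*(⅚) = 1485/2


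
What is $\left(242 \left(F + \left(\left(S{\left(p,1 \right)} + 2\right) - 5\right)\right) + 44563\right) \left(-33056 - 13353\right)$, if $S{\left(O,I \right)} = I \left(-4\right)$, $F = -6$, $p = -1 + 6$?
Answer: $-1922121553$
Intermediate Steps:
$p = 5$
$S{\left(O,I \right)} = - 4 I$
$\left(242 \left(F + \left(\left(S{\left(p,1 \right)} + 2\right) - 5\right)\right) + 44563\right) \left(-33056 - 13353\right) = \left(242 \left(-6 + \left(\left(\left(-4\right) 1 + 2\right) - 5\right)\right) + 44563\right) \left(-33056 - 13353\right) = \left(242 \left(-6 + \left(\left(-4 + 2\right) - 5\right)\right) + 44563\right) \left(-46409\right) = \left(242 \left(-6 - 7\right) + 44563\right) \left(-46409\right) = \left(242 \left(-13\right) + 44563\right) \left(-46409\right) = \left(-3146 + 44563\right) \left(-46409\right) = 41417 \left(-46409\right) = -1922121553$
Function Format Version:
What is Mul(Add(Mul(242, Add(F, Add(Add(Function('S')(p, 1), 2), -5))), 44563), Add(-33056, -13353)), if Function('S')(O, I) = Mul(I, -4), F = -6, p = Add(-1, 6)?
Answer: -1922121553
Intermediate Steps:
p = 5
Function('S')(O, I) = Mul(-4, I)
Mul(Add(Mul(242, Add(F, Add(Add(Function('S')(p, 1), 2), -5))), 44563), Add(-33056, -13353)) = Mul(Add(Mul(242, Add(-6, Add(Add(Mul(-4, 1), 2), -5))), 44563), Add(-33056, -13353)) = Mul(Add(Mul(242, Add(-6, Add(Add(-4, 2), -5))), 44563), -46409) = Mul(Add(Mul(242, Add(-6, Add(-2, -5))), 44563), -46409) = Mul(Add(Mul(242, Add(-6, -7)), 44563), -46409) = Mul(Add(Mul(242, -13), 44563), -46409) = Mul(Add(-3146, 44563), -46409) = Mul(41417, -46409) = -1922121553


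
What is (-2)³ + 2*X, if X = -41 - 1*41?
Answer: -172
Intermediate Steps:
X = -82 (X = -41 - 41 = -82)
(-2)³ + 2*X = (-2)³ + 2*(-82) = -8 - 164 = -172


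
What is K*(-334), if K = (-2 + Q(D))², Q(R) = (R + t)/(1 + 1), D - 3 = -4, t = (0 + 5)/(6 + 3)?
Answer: -133600/81 ≈ -1649.4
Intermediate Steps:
t = 5/9 ≈ 0.55556
D = -1 (D = 3 - 4 = -1)
Q(R) = 5/18 + R/2 (Q(R) = (R + 5/9)/(1 + 1) = (5/9 + R)/2 = (5/9 + R)*(½) = 5/18 + R/2)
K = 400/81 (K = (-2 + (5/18 + (½)*(-1)))² = (-2 + (5/18 - ½))² = (-2 - 2/9)² = (-20/9)² = 400/81 ≈ 4.9383)
K*(-334) = (400/81)*(-334) = -133600/81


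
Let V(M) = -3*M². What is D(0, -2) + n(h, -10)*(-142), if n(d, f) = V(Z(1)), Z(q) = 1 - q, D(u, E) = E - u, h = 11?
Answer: -2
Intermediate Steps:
n(d, f) = 0 (n(d, f) = -3*(1 - 1*1)² = -3*(1 - 1)² = -3*0² = -3*0 = 0)
D(0, -2) + n(h, -10)*(-142) = (-2 - 1*0) + 0*(-142) = (-2 + 0) + 0 = -2 + 0 = -2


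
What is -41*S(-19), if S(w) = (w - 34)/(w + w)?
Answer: -2173/38 ≈ -57.184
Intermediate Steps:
S(w) = (-34 + w)/(2*w) (S(w) = (-34 + w)/((2*w)) = (-34 + w)*(1/(2*w)) = (-34 + w)/(2*w))
-41*S(-19) = -41*(-34 - 19)/(2*(-19)) = -41*(-1)*(-53)/(2*19) = -41*53/38 = -2173/38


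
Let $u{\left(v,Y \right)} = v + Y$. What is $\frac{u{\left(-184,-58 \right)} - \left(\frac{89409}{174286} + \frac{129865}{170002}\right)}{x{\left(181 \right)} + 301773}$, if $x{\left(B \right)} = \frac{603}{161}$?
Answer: $- \frac{986815514027}{1224111161786932} \approx -0.00080615$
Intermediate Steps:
$u{\left(v,Y \right)} = Y + v$
$x{\left(B \right)} = \frac{603}{161}$ ($x{\left(B \right)} = 603 \cdot \frac{1}{161} = \frac{603}{161}$)
$\frac{u{\left(-184,-58 \right)} - \left(\frac{89409}{174286} + \frac{129865}{170002}\right)}{x{\left(181 \right)} + 301773} = \frac{\left(-58 - 184\right) - \left(\frac{89409}{174286} + \frac{129865}{170002}\right)}{\frac{603}{161} + 301773} = \frac{-242 - \frac{193027348}{151168207}}{\frac{48586056}{161}} = \left(-242 - \frac{193027348}{151168207}\right) \frac{161}{48586056} = \left(- \frac{36775733442}{151168207}\right) \frac{161}{48586056} = - \frac{986815514027}{1224111161786932}$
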